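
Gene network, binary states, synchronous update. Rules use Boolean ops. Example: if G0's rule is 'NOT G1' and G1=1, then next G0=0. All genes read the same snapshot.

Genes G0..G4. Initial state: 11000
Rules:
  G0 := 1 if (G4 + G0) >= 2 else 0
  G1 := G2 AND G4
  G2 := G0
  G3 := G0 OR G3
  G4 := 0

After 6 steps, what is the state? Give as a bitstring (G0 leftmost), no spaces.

Step 1: G0=(0+1>=2)=0 G1=G2&G4=0&0=0 G2=G0=1 G3=G0|G3=1|0=1 G4=0(const) -> 00110
Step 2: G0=(0+0>=2)=0 G1=G2&G4=1&0=0 G2=G0=0 G3=G0|G3=0|1=1 G4=0(const) -> 00010
Step 3: G0=(0+0>=2)=0 G1=G2&G4=0&0=0 G2=G0=0 G3=G0|G3=0|1=1 G4=0(const) -> 00010
Step 4: G0=(0+0>=2)=0 G1=G2&G4=0&0=0 G2=G0=0 G3=G0|G3=0|1=1 G4=0(const) -> 00010
Step 5: G0=(0+0>=2)=0 G1=G2&G4=0&0=0 G2=G0=0 G3=G0|G3=0|1=1 G4=0(const) -> 00010
Step 6: G0=(0+0>=2)=0 G1=G2&G4=0&0=0 G2=G0=0 G3=G0|G3=0|1=1 G4=0(const) -> 00010

00010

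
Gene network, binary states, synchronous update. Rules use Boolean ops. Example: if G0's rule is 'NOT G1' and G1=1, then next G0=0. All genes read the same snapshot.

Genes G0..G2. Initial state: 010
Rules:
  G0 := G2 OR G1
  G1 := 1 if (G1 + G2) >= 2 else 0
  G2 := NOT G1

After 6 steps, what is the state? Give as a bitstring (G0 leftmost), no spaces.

Step 1: G0=G2|G1=0|1=1 G1=(1+0>=2)=0 G2=NOT G1=NOT 1=0 -> 100
Step 2: G0=G2|G1=0|0=0 G1=(0+0>=2)=0 G2=NOT G1=NOT 0=1 -> 001
Step 3: G0=G2|G1=1|0=1 G1=(0+1>=2)=0 G2=NOT G1=NOT 0=1 -> 101
Step 4: G0=G2|G1=1|0=1 G1=(0+1>=2)=0 G2=NOT G1=NOT 0=1 -> 101
Step 5: G0=G2|G1=1|0=1 G1=(0+1>=2)=0 G2=NOT G1=NOT 0=1 -> 101
Step 6: G0=G2|G1=1|0=1 G1=(0+1>=2)=0 G2=NOT G1=NOT 0=1 -> 101

101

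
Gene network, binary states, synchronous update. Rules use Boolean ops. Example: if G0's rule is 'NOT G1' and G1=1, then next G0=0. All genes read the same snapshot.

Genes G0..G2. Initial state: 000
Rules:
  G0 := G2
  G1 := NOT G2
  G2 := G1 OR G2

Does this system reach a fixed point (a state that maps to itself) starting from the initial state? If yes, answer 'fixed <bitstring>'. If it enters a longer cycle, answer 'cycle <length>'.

Step 0: 000
Step 1: G0=G2=0 G1=NOT G2=NOT 0=1 G2=G1|G2=0|0=0 -> 010
Step 2: G0=G2=0 G1=NOT G2=NOT 0=1 G2=G1|G2=1|0=1 -> 011
Step 3: G0=G2=1 G1=NOT G2=NOT 1=0 G2=G1|G2=1|1=1 -> 101
Step 4: G0=G2=1 G1=NOT G2=NOT 1=0 G2=G1|G2=0|1=1 -> 101
Fixed point reached at step 3: 101

Answer: fixed 101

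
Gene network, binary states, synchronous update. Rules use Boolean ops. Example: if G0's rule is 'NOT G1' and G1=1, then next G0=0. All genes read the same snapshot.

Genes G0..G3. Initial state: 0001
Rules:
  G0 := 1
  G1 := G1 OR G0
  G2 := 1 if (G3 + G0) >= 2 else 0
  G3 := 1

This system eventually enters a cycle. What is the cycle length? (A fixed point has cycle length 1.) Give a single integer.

Answer: 1

Derivation:
Step 0: 0001
Step 1: G0=1(const) G1=G1|G0=0|0=0 G2=(1+0>=2)=0 G3=1(const) -> 1001
Step 2: G0=1(const) G1=G1|G0=0|1=1 G2=(1+1>=2)=1 G3=1(const) -> 1111
Step 3: G0=1(const) G1=G1|G0=1|1=1 G2=(1+1>=2)=1 G3=1(const) -> 1111
State from step 3 equals state from step 2 -> cycle length 1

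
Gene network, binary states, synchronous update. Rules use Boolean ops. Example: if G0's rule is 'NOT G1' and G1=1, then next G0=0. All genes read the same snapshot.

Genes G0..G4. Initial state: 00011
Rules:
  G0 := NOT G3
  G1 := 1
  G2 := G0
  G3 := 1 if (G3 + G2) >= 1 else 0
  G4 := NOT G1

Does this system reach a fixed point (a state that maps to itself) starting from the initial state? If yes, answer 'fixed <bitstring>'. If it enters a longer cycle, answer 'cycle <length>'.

Step 0: 00011
Step 1: G0=NOT G3=NOT 1=0 G1=1(const) G2=G0=0 G3=(1+0>=1)=1 G4=NOT G1=NOT 0=1 -> 01011
Step 2: G0=NOT G3=NOT 1=0 G1=1(const) G2=G0=0 G3=(1+0>=1)=1 G4=NOT G1=NOT 1=0 -> 01010
Step 3: G0=NOT G3=NOT 1=0 G1=1(const) G2=G0=0 G3=(1+0>=1)=1 G4=NOT G1=NOT 1=0 -> 01010
Fixed point reached at step 2: 01010

Answer: fixed 01010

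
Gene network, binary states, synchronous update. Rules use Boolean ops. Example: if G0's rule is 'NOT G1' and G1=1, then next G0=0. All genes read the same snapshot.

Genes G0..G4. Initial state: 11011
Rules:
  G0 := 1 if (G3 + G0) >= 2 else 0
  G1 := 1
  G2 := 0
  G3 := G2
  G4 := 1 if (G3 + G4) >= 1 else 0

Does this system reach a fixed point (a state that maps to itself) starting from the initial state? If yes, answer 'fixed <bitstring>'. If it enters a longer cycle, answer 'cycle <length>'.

Step 0: 11011
Step 1: G0=(1+1>=2)=1 G1=1(const) G2=0(const) G3=G2=0 G4=(1+1>=1)=1 -> 11001
Step 2: G0=(0+1>=2)=0 G1=1(const) G2=0(const) G3=G2=0 G4=(0+1>=1)=1 -> 01001
Step 3: G0=(0+0>=2)=0 G1=1(const) G2=0(const) G3=G2=0 G4=(0+1>=1)=1 -> 01001
Fixed point reached at step 2: 01001

Answer: fixed 01001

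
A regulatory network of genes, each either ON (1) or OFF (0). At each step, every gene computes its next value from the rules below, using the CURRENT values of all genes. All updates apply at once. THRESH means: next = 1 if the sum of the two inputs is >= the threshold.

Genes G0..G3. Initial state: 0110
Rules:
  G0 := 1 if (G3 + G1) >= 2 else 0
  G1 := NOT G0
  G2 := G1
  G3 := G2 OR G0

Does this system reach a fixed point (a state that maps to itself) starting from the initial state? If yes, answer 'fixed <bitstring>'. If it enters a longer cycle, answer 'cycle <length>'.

Answer: cycle 6

Derivation:
Step 0: 0110
Step 1: G0=(0+1>=2)=0 G1=NOT G0=NOT 0=1 G2=G1=1 G3=G2|G0=1|0=1 -> 0111
Step 2: G0=(1+1>=2)=1 G1=NOT G0=NOT 0=1 G2=G1=1 G3=G2|G0=1|0=1 -> 1111
Step 3: G0=(1+1>=2)=1 G1=NOT G0=NOT 1=0 G2=G1=1 G3=G2|G0=1|1=1 -> 1011
Step 4: G0=(1+0>=2)=0 G1=NOT G0=NOT 1=0 G2=G1=0 G3=G2|G0=1|1=1 -> 0001
Step 5: G0=(1+0>=2)=0 G1=NOT G0=NOT 0=1 G2=G1=0 G3=G2|G0=0|0=0 -> 0100
Step 6: G0=(0+1>=2)=0 G1=NOT G0=NOT 0=1 G2=G1=1 G3=G2|G0=0|0=0 -> 0110
Cycle of length 6 starting at step 0 -> no fixed point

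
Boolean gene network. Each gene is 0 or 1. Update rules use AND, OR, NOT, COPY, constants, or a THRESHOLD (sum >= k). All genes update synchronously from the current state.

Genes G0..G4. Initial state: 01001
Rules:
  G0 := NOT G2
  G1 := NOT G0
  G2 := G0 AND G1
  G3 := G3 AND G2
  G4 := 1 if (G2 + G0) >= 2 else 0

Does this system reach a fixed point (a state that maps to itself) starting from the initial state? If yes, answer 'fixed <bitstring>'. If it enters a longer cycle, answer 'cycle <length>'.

Step 0: 01001
Step 1: G0=NOT G2=NOT 0=1 G1=NOT G0=NOT 0=1 G2=G0&G1=0&1=0 G3=G3&G2=0&0=0 G4=(0+0>=2)=0 -> 11000
Step 2: G0=NOT G2=NOT 0=1 G1=NOT G0=NOT 1=0 G2=G0&G1=1&1=1 G3=G3&G2=0&0=0 G4=(0+1>=2)=0 -> 10100
Step 3: G0=NOT G2=NOT 1=0 G1=NOT G0=NOT 1=0 G2=G0&G1=1&0=0 G3=G3&G2=0&1=0 G4=(1+1>=2)=1 -> 00001
Step 4: G0=NOT G2=NOT 0=1 G1=NOT G0=NOT 0=1 G2=G0&G1=0&0=0 G3=G3&G2=0&0=0 G4=(0+0>=2)=0 -> 11000
Cycle of length 3 starting at step 1 -> no fixed point

Answer: cycle 3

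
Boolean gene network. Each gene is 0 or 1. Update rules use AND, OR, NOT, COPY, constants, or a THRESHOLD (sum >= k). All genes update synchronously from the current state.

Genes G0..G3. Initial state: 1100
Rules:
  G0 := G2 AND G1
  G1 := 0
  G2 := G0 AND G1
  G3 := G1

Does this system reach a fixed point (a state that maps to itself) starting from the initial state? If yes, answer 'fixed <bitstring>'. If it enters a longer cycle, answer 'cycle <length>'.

Step 0: 1100
Step 1: G0=G2&G1=0&1=0 G1=0(const) G2=G0&G1=1&1=1 G3=G1=1 -> 0011
Step 2: G0=G2&G1=1&0=0 G1=0(const) G2=G0&G1=0&0=0 G3=G1=0 -> 0000
Step 3: G0=G2&G1=0&0=0 G1=0(const) G2=G0&G1=0&0=0 G3=G1=0 -> 0000
Fixed point reached at step 2: 0000

Answer: fixed 0000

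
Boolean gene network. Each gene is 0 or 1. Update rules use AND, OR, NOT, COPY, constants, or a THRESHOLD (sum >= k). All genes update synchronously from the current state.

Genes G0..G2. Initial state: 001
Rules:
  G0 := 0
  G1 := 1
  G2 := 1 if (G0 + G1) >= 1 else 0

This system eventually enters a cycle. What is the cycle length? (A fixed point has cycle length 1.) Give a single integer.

Answer: 1

Derivation:
Step 0: 001
Step 1: G0=0(const) G1=1(const) G2=(0+0>=1)=0 -> 010
Step 2: G0=0(const) G1=1(const) G2=(0+1>=1)=1 -> 011
Step 3: G0=0(const) G1=1(const) G2=(0+1>=1)=1 -> 011
State from step 3 equals state from step 2 -> cycle length 1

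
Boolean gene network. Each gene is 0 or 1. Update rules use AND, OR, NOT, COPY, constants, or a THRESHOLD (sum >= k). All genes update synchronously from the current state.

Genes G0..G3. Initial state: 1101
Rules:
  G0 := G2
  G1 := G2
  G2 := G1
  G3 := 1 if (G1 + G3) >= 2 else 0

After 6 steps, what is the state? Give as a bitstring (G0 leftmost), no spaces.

Step 1: G0=G2=0 G1=G2=0 G2=G1=1 G3=(1+1>=2)=1 -> 0011
Step 2: G0=G2=1 G1=G2=1 G2=G1=0 G3=(0+1>=2)=0 -> 1100
Step 3: G0=G2=0 G1=G2=0 G2=G1=1 G3=(1+0>=2)=0 -> 0010
Step 4: G0=G2=1 G1=G2=1 G2=G1=0 G3=(0+0>=2)=0 -> 1100
Step 5: G0=G2=0 G1=G2=0 G2=G1=1 G3=(1+0>=2)=0 -> 0010
Step 6: G0=G2=1 G1=G2=1 G2=G1=0 G3=(0+0>=2)=0 -> 1100

1100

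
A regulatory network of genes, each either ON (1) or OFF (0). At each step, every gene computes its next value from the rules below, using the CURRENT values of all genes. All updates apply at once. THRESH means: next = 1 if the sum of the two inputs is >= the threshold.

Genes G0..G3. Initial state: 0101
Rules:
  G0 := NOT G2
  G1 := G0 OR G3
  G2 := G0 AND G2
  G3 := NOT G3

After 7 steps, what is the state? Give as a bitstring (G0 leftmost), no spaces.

Step 1: G0=NOT G2=NOT 0=1 G1=G0|G3=0|1=1 G2=G0&G2=0&0=0 G3=NOT G3=NOT 1=0 -> 1100
Step 2: G0=NOT G2=NOT 0=1 G1=G0|G3=1|0=1 G2=G0&G2=1&0=0 G3=NOT G3=NOT 0=1 -> 1101
Step 3: G0=NOT G2=NOT 0=1 G1=G0|G3=1|1=1 G2=G0&G2=1&0=0 G3=NOT G3=NOT 1=0 -> 1100
Step 4: G0=NOT G2=NOT 0=1 G1=G0|G3=1|0=1 G2=G0&G2=1&0=0 G3=NOT G3=NOT 0=1 -> 1101
Step 5: G0=NOT G2=NOT 0=1 G1=G0|G3=1|1=1 G2=G0&G2=1&0=0 G3=NOT G3=NOT 1=0 -> 1100
Step 6: G0=NOT G2=NOT 0=1 G1=G0|G3=1|0=1 G2=G0&G2=1&0=0 G3=NOT G3=NOT 0=1 -> 1101
Step 7: G0=NOT G2=NOT 0=1 G1=G0|G3=1|1=1 G2=G0&G2=1&0=0 G3=NOT G3=NOT 1=0 -> 1100

1100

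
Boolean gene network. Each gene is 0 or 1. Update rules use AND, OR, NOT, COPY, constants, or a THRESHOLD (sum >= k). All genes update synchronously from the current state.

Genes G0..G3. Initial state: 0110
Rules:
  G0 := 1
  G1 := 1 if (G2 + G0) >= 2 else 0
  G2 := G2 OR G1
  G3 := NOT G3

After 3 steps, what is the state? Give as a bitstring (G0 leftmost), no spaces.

Step 1: G0=1(const) G1=(1+0>=2)=0 G2=G2|G1=1|1=1 G3=NOT G3=NOT 0=1 -> 1011
Step 2: G0=1(const) G1=(1+1>=2)=1 G2=G2|G1=1|0=1 G3=NOT G3=NOT 1=0 -> 1110
Step 3: G0=1(const) G1=(1+1>=2)=1 G2=G2|G1=1|1=1 G3=NOT G3=NOT 0=1 -> 1111

1111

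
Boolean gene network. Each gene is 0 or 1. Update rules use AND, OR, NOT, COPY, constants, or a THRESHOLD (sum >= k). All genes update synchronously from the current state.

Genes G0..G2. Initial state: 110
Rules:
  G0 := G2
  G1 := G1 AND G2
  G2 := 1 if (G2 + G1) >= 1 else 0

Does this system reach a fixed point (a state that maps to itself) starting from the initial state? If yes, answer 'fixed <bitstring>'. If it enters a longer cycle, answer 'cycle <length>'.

Answer: fixed 101

Derivation:
Step 0: 110
Step 1: G0=G2=0 G1=G1&G2=1&0=0 G2=(0+1>=1)=1 -> 001
Step 2: G0=G2=1 G1=G1&G2=0&1=0 G2=(1+0>=1)=1 -> 101
Step 3: G0=G2=1 G1=G1&G2=0&1=0 G2=(1+0>=1)=1 -> 101
Fixed point reached at step 2: 101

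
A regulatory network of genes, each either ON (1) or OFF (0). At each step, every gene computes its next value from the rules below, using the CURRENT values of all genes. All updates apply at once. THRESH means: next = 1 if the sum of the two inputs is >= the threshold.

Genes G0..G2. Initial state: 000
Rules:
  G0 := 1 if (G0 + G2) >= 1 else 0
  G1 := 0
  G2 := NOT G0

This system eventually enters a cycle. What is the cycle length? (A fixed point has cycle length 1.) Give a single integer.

Answer: 1

Derivation:
Step 0: 000
Step 1: G0=(0+0>=1)=0 G1=0(const) G2=NOT G0=NOT 0=1 -> 001
Step 2: G0=(0+1>=1)=1 G1=0(const) G2=NOT G0=NOT 0=1 -> 101
Step 3: G0=(1+1>=1)=1 G1=0(const) G2=NOT G0=NOT 1=0 -> 100
Step 4: G0=(1+0>=1)=1 G1=0(const) G2=NOT G0=NOT 1=0 -> 100
State from step 4 equals state from step 3 -> cycle length 1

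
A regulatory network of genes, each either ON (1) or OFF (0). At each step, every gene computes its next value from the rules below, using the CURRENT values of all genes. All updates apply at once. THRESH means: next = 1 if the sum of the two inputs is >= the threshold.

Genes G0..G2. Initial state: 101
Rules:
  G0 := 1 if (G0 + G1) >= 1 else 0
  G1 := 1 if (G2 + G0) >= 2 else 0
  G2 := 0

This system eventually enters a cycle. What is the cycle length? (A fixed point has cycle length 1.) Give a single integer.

Answer: 1

Derivation:
Step 0: 101
Step 1: G0=(1+0>=1)=1 G1=(1+1>=2)=1 G2=0(const) -> 110
Step 2: G0=(1+1>=1)=1 G1=(0+1>=2)=0 G2=0(const) -> 100
Step 3: G0=(1+0>=1)=1 G1=(0+1>=2)=0 G2=0(const) -> 100
State from step 3 equals state from step 2 -> cycle length 1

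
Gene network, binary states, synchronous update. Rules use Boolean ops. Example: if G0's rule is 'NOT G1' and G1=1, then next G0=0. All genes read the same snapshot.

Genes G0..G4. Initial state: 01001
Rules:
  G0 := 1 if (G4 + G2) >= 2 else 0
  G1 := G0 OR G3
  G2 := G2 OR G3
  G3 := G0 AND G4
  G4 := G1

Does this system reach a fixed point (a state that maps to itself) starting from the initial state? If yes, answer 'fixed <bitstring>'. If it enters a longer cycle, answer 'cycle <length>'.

Step 0: 01001
Step 1: G0=(1+0>=2)=0 G1=G0|G3=0|0=0 G2=G2|G3=0|0=0 G3=G0&G4=0&1=0 G4=G1=1 -> 00001
Step 2: G0=(1+0>=2)=0 G1=G0|G3=0|0=0 G2=G2|G3=0|0=0 G3=G0&G4=0&1=0 G4=G1=0 -> 00000
Step 3: G0=(0+0>=2)=0 G1=G0|G3=0|0=0 G2=G2|G3=0|0=0 G3=G0&G4=0&0=0 G4=G1=0 -> 00000
Fixed point reached at step 2: 00000

Answer: fixed 00000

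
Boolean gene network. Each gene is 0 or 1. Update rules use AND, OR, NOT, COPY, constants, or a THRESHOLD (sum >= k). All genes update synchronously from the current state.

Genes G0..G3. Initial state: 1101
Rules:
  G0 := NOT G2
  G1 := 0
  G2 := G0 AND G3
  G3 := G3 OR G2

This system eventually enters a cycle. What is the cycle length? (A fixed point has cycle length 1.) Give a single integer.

Step 0: 1101
Step 1: G0=NOT G2=NOT 0=1 G1=0(const) G2=G0&G3=1&1=1 G3=G3|G2=1|0=1 -> 1011
Step 2: G0=NOT G2=NOT 1=0 G1=0(const) G2=G0&G3=1&1=1 G3=G3|G2=1|1=1 -> 0011
Step 3: G0=NOT G2=NOT 1=0 G1=0(const) G2=G0&G3=0&1=0 G3=G3|G2=1|1=1 -> 0001
Step 4: G0=NOT G2=NOT 0=1 G1=0(const) G2=G0&G3=0&1=0 G3=G3|G2=1|0=1 -> 1001
Step 5: G0=NOT G2=NOT 0=1 G1=0(const) G2=G0&G3=1&1=1 G3=G3|G2=1|0=1 -> 1011
State from step 5 equals state from step 1 -> cycle length 4

Answer: 4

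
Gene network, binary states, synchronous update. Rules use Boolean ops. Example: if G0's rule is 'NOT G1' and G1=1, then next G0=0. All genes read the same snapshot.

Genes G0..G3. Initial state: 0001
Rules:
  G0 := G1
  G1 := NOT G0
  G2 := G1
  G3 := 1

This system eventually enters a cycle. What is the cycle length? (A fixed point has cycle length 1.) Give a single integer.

Answer: 4

Derivation:
Step 0: 0001
Step 1: G0=G1=0 G1=NOT G0=NOT 0=1 G2=G1=0 G3=1(const) -> 0101
Step 2: G0=G1=1 G1=NOT G0=NOT 0=1 G2=G1=1 G3=1(const) -> 1111
Step 3: G0=G1=1 G1=NOT G0=NOT 1=0 G2=G1=1 G3=1(const) -> 1011
Step 4: G0=G1=0 G1=NOT G0=NOT 1=0 G2=G1=0 G3=1(const) -> 0001
State from step 4 equals state from step 0 -> cycle length 4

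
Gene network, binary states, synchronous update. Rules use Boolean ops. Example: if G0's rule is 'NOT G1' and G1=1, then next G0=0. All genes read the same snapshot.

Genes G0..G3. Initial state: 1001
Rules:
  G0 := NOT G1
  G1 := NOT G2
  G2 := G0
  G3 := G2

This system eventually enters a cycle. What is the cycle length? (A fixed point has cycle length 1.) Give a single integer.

Step 0: 1001
Step 1: G0=NOT G1=NOT 0=1 G1=NOT G2=NOT 0=1 G2=G0=1 G3=G2=0 -> 1110
Step 2: G0=NOT G1=NOT 1=0 G1=NOT G2=NOT 1=0 G2=G0=1 G3=G2=1 -> 0011
Step 3: G0=NOT G1=NOT 0=1 G1=NOT G2=NOT 1=0 G2=G0=0 G3=G2=1 -> 1001
State from step 3 equals state from step 0 -> cycle length 3

Answer: 3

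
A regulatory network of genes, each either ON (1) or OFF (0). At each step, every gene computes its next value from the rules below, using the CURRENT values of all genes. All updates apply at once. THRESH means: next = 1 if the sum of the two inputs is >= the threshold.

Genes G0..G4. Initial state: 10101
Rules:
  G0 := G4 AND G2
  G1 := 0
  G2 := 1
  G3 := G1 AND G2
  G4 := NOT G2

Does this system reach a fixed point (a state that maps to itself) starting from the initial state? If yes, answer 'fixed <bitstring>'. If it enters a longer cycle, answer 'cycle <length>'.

Answer: fixed 00100

Derivation:
Step 0: 10101
Step 1: G0=G4&G2=1&1=1 G1=0(const) G2=1(const) G3=G1&G2=0&1=0 G4=NOT G2=NOT 1=0 -> 10100
Step 2: G0=G4&G2=0&1=0 G1=0(const) G2=1(const) G3=G1&G2=0&1=0 G4=NOT G2=NOT 1=0 -> 00100
Step 3: G0=G4&G2=0&1=0 G1=0(const) G2=1(const) G3=G1&G2=0&1=0 G4=NOT G2=NOT 1=0 -> 00100
Fixed point reached at step 2: 00100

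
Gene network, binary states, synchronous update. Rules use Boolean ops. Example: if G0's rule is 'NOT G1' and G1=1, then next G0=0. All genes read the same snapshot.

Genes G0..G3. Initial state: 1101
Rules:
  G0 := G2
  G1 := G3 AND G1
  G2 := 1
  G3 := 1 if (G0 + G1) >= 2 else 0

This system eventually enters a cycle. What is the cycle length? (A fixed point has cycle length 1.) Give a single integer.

Step 0: 1101
Step 1: G0=G2=0 G1=G3&G1=1&1=1 G2=1(const) G3=(1+1>=2)=1 -> 0111
Step 2: G0=G2=1 G1=G3&G1=1&1=1 G2=1(const) G3=(0+1>=2)=0 -> 1110
Step 3: G0=G2=1 G1=G3&G1=0&1=0 G2=1(const) G3=(1+1>=2)=1 -> 1011
Step 4: G0=G2=1 G1=G3&G1=1&0=0 G2=1(const) G3=(1+0>=2)=0 -> 1010
Step 5: G0=G2=1 G1=G3&G1=0&0=0 G2=1(const) G3=(1+0>=2)=0 -> 1010
State from step 5 equals state from step 4 -> cycle length 1

Answer: 1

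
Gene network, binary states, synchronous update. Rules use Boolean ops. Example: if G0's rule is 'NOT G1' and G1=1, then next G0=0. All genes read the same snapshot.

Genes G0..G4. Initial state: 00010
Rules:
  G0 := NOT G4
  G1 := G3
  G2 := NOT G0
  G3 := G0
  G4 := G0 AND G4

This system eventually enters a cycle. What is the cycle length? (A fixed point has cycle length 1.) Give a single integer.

Answer: 1

Derivation:
Step 0: 00010
Step 1: G0=NOT G4=NOT 0=1 G1=G3=1 G2=NOT G0=NOT 0=1 G3=G0=0 G4=G0&G4=0&0=0 -> 11100
Step 2: G0=NOT G4=NOT 0=1 G1=G3=0 G2=NOT G0=NOT 1=0 G3=G0=1 G4=G0&G4=1&0=0 -> 10010
Step 3: G0=NOT G4=NOT 0=1 G1=G3=1 G2=NOT G0=NOT 1=0 G3=G0=1 G4=G0&G4=1&0=0 -> 11010
Step 4: G0=NOT G4=NOT 0=1 G1=G3=1 G2=NOT G0=NOT 1=0 G3=G0=1 G4=G0&G4=1&0=0 -> 11010
State from step 4 equals state from step 3 -> cycle length 1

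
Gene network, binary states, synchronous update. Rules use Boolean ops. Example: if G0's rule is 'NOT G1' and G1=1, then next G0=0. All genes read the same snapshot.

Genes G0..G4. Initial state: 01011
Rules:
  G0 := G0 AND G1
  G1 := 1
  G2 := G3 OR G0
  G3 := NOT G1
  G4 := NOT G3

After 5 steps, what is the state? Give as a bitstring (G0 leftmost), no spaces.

Step 1: G0=G0&G1=0&1=0 G1=1(const) G2=G3|G0=1|0=1 G3=NOT G1=NOT 1=0 G4=NOT G3=NOT 1=0 -> 01100
Step 2: G0=G0&G1=0&1=0 G1=1(const) G2=G3|G0=0|0=0 G3=NOT G1=NOT 1=0 G4=NOT G3=NOT 0=1 -> 01001
Step 3: G0=G0&G1=0&1=0 G1=1(const) G2=G3|G0=0|0=0 G3=NOT G1=NOT 1=0 G4=NOT G3=NOT 0=1 -> 01001
Step 4: G0=G0&G1=0&1=0 G1=1(const) G2=G3|G0=0|0=0 G3=NOT G1=NOT 1=0 G4=NOT G3=NOT 0=1 -> 01001
Step 5: G0=G0&G1=0&1=0 G1=1(const) G2=G3|G0=0|0=0 G3=NOT G1=NOT 1=0 G4=NOT G3=NOT 0=1 -> 01001

01001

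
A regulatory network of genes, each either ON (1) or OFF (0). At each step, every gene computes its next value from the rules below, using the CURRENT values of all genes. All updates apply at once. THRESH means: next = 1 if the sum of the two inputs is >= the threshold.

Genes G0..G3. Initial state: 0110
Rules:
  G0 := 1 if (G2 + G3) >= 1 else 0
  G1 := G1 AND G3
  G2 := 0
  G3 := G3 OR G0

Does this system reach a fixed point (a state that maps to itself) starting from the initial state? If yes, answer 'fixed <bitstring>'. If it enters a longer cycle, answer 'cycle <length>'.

Step 0: 0110
Step 1: G0=(1+0>=1)=1 G1=G1&G3=1&0=0 G2=0(const) G3=G3|G0=0|0=0 -> 1000
Step 2: G0=(0+0>=1)=0 G1=G1&G3=0&0=0 G2=0(const) G3=G3|G0=0|1=1 -> 0001
Step 3: G0=(0+1>=1)=1 G1=G1&G3=0&1=0 G2=0(const) G3=G3|G0=1|0=1 -> 1001
Step 4: G0=(0+1>=1)=1 G1=G1&G3=0&1=0 G2=0(const) G3=G3|G0=1|1=1 -> 1001
Fixed point reached at step 3: 1001

Answer: fixed 1001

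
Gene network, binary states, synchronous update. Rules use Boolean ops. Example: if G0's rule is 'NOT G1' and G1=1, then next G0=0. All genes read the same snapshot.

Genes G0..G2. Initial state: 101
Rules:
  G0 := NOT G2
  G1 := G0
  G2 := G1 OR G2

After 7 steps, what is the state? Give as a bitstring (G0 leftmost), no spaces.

Step 1: G0=NOT G2=NOT 1=0 G1=G0=1 G2=G1|G2=0|1=1 -> 011
Step 2: G0=NOT G2=NOT 1=0 G1=G0=0 G2=G1|G2=1|1=1 -> 001
Step 3: G0=NOT G2=NOT 1=0 G1=G0=0 G2=G1|G2=0|1=1 -> 001
Step 4: G0=NOT G2=NOT 1=0 G1=G0=0 G2=G1|G2=0|1=1 -> 001
Step 5: G0=NOT G2=NOT 1=0 G1=G0=0 G2=G1|G2=0|1=1 -> 001
Step 6: G0=NOT G2=NOT 1=0 G1=G0=0 G2=G1|G2=0|1=1 -> 001
Step 7: G0=NOT G2=NOT 1=0 G1=G0=0 G2=G1|G2=0|1=1 -> 001

001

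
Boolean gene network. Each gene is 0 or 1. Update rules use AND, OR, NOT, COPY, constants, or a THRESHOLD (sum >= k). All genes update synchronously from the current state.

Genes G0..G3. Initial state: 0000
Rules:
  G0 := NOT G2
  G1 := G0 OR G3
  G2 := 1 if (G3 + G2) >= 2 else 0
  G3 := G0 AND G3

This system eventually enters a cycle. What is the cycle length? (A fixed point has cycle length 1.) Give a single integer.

Step 0: 0000
Step 1: G0=NOT G2=NOT 0=1 G1=G0|G3=0|0=0 G2=(0+0>=2)=0 G3=G0&G3=0&0=0 -> 1000
Step 2: G0=NOT G2=NOT 0=1 G1=G0|G3=1|0=1 G2=(0+0>=2)=0 G3=G0&G3=1&0=0 -> 1100
Step 3: G0=NOT G2=NOT 0=1 G1=G0|G3=1|0=1 G2=(0+0>=2)=0 G3=G0&G3=1&0=0 -> 1100
State from step 3 equals state from step 2 -> cycle length 1

Answer: 1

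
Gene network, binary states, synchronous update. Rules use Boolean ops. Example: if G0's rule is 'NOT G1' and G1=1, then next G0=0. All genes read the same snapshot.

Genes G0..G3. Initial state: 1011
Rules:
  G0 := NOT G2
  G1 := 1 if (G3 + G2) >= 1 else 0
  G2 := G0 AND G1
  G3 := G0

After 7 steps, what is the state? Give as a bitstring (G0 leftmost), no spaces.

Step 1: G0=NOT G2=NOT 1=0 G1=(1+1>=1)=1 G2=G0&G1=1&0=0 G3=G0=1 -> 0101
Step 2: G0=NOT G2=NOT 0=1 G1=(1+0>=1)=1 G2=G0&G1=0&1=0 G3=G0=0 -> 1100
Step 3: G0=NOT G2=NOT 0=1 G1=(0+0>=1)=0 G2=G0&G1=1&1=1 G3=G0=1 -> 1011
Step 4: G0=NOT G2=NOT 1=0 G1=(1+1>=1)=1 G2=G0&G1=1&0=0 G3=G0=1 -> 0101
Step 5: G0=NOT G2=NOT 0=1 G1=(1+0>=1)=1 G2=G0&G1=0&1=0 G3=G0=0 -> 1100
Step 6: G0=NOT G2=NOT 0=1 G1=(0+0>=1)=0 G2=G0&G1=1&1=1 G3=G0=1 -> 1011
Step 7: G0=NOT G2=NOT 1=0 G1=(1+1>=1)=1 G2=G0&G1=1&0=0 G3=G0=1 -> 0101

0101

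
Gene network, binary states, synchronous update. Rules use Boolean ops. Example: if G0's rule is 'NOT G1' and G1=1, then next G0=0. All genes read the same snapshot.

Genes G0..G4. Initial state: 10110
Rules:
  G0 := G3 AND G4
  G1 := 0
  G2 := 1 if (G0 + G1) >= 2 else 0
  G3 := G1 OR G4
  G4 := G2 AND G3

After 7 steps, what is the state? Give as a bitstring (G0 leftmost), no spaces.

Step 1: G0=G3&G4=1&0=0 G1=0(const) G2=(1+0>=2)=0 G3=G1|G4=0|0=0 G4=G2&G3=1&1=1 -> 00001
Step 2: G0=G3&G4=0&1=0 G1=0(const) G2=(0+0>=2)=0 G3=G1|G4=0|1=1 G4=G2&G3=0&0=0 -> 00010
Step 3: G0=G3&G4=1&0=0 G1=0(const) G2=(0+0>=2)=0 G3=G1|G4=0|0=0 G4=G2&G3=0&1=0 -> 00000
Step 4: G0=G3&G4=0&0=0 G1=0(const) G2=(0+0>=2)=0 G3=G1|G4=0|0=0 G4=G2&G3=0&0=0 -> 00000
Step 5: G0=G3&G4=0&0=0 G1=0(const) G2=(0+0>=2)=0 G3=G1|G4=0|0=0 G4=G2&G3=0&0=0 -> 00000
Step 6: G0=G3&G4=0&0=0 G1=0(const) G2=(0+0>=2)=0 G3=G1|G4=0|0=0 G4=G2&G3=0&0=0 -> 00000
Step 7: G0=G3&G4=0&0=0 G1=0(const) G2=(0+0>=2)=0 G3=G1|G4=0|0=0 G4=G2&G3=0&0=0 -> 00000

00000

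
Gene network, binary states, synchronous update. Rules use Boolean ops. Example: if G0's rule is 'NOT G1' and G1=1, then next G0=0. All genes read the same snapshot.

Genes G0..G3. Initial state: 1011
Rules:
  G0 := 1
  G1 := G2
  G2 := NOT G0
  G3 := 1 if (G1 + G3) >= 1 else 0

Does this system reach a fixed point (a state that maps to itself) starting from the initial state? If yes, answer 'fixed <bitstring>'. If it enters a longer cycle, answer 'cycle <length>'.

Step 0: 1011
Step 1: G0=1(const) G1=G2=1 G2=NOT G0=NOT 1=0 G3=(0+1>=1)=1 -> 1101
Step 2: G0=1(const) G1=G2=0 G2=NOT G0=NOT 1=0 G3=(1+1>=1)=1 -> 1001
Step 3: G0=1(const) G1=G2=0 G2=NOT G0=NOT 1=0 G3=(0+1>=1)=1 -> 1001
Fixed point reached at step 2: 1001

Answer: fixed 1001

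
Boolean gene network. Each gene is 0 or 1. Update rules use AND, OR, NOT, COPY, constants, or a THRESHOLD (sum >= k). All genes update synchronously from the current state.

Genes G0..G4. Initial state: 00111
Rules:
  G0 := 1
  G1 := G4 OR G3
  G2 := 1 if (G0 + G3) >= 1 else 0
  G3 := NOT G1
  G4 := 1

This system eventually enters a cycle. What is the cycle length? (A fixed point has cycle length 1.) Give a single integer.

Step 0: 00111
Step 1: G0=1(const) G1=G4|G3=1|1=1 G2=(0+1>=1)=1 G3=NOT G1=NOT 0=1 G4=1(const) -> 11111
Step 2: G0=1(const) G1=G4|G3=1|1=1 G2=(1+1>=1)=1 G3=NOT G1=NOT 1=0 G4=1(const) -> 11101
Step 3: G0=1(const) G1=G4|G3=1|0=1 G2=(1+0>=1)=1 G3=NOT G1=NOT 1=0 G4=1(const) -> 11101
State from step 3 equals state from step 2 -> cycle length 1

Answer: 1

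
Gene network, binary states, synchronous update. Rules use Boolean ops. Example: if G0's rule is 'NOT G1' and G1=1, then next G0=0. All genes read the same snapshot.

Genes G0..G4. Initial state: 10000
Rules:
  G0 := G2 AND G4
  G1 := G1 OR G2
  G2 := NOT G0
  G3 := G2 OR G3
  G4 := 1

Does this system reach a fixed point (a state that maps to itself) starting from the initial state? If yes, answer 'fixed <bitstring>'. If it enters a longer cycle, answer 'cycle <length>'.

Step 0: 10000
Step 1: G0=G2&G4=0&0=0 G1=G1|G2=0|0=0 G2=NOT G0=NOT 1=0 G3=G2|G3=0|0=0 G4=1(const) -> 00001
Step 2: G0=G2&G4=0&1=0 G1=G1|G2=0|0=0 G2=NOT G0=NOT 0=1 G3=G2|G3=0|0=0 G4=1(const) -> 00101
Step 3: G0=G2&G4=1&1=1 G1=G1|G2=0|1=1 G2=NOT G0=NOT 0=1 G3=G2|G3=1|0=1 G4=1(const) -> 11111
Step 4: G0=G2&G4=1&1=1 G1=G1|G2=1|1=1 G2=NOT G0=NOT 1=0 G3=G2|G3=1|1=1 G4=1(const) -> 11011
Step 5: G0=G2&G4=0&1=0 G1=G1|G2=1|0=1 G2=NOT G0=NOT 1=0 G3=G2|G3=0|1=1 G4=1(const) -> 01011
Step 6: G0=G2&G4=0&1=0 G1=G1|G2=1|0=1 G2=NOT G0=NOT 0=1 G3=G2|G3=0|1=1 G4=1(const) -> 01111
Step 7: G0=G2&G4=1&1=1 G1=G1|G2=1|1=1 G2=NOT G0=NOT 0=1 G3=G2|G3=1|1=1 G4=1(const) -> 11111
Cycle of length 4 starting at step 3 -> no fixed point

Answer: cycle 4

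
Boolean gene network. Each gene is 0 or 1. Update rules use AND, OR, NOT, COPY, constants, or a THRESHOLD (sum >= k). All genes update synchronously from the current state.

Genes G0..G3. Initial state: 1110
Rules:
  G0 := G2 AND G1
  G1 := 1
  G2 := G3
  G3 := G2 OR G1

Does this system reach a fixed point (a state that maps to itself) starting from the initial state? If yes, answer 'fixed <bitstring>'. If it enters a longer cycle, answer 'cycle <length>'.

Step 0: 1110
Step 1: G0=G2&G1=1&1=1 G1=1(const) G2=G3=0 G3=G2|G1=1|1=1 -> 1101
Step 2: G0=G2&G1=0&1=0 G1=1(const) G2=G3=1 G3=G2|G1=0|1=1 -> 0111
Step 3: G0=G2&G1=1&1=1 G1=1(const) G2=G3=1 G3=G2|G1=1|1=1 -> 1111
Step 4: G0=G2&G1=1&1=1 G1=1(const) G2=G3=1 G3=G2|G1=1|1=1 -> 1111
Fixed point reached at step 3: 1111

Answer: fixed 1111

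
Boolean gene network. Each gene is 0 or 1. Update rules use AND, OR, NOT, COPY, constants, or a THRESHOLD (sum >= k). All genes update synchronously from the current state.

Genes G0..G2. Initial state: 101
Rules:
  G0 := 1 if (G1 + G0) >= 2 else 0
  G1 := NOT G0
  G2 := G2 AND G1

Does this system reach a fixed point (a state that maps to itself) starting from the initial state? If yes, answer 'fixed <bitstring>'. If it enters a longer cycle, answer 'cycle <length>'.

Step 0: 101
Step 1: G0=(0+1>=2)=0 G1=NOT G0=NOT 1=0 G2=G2&G1=1&0=0 -> 000
Step 2: G0=(0+0>=2)=0 G1=NOT G0=NOT 0=1 G2=G2&G1=0&0=0 -> 010
Step 3: G0=(1+0>=2)=0 G1=NOT G0=NOT 0=1 G2=G2&G1=0&1=0 -> 010
Fixed point reached at step 2: 010

Answer: fixed 010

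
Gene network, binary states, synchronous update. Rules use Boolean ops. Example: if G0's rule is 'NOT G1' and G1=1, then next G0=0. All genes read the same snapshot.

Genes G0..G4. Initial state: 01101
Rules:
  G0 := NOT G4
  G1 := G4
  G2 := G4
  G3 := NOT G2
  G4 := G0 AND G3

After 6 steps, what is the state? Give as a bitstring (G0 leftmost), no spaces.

Step 1: G0=NOT G4=NOT 1=0 G1=G4=1 G2=G4=1 G3=NOT G2=NOT 1=0 G4=G0&G3=0&0=0 -> 01100
Step 2: G0=NOT G4=NOT 0=1 G1=G4=0 G2=G4=0 G3=NOT G2=NOT 1=0 G4=G0&G3=0&0=0 -> 10000
Step 3: G0=NOT G4=NOT 0=1 G1=G4=0 G2=G4=0 G3=NOT G2=NOT 0=1 G4=G0&G3=1&0=0 -> 10010
Step 4: G0=NOT G4=NOT 0=1 G1=G4=0 G2=G4=0 G3=NOT G2=NOT 0=1 G4=G0&G3=1&1=1 -> 10011
Step 5: G0=NOT G4=NOT 1=0 G1=G4=1 G2=G4=1 G3=NOT G2=NOT 0=1 G4=G0&G3=1&1=1 -> 01111
Step 6: G0=NOT G4=NOT 1=0 G1=G4=1 G2=G4=1 G3=NOT G2=NOT 1=0 G4=G0&G3=0&1=0 -> 01100

01100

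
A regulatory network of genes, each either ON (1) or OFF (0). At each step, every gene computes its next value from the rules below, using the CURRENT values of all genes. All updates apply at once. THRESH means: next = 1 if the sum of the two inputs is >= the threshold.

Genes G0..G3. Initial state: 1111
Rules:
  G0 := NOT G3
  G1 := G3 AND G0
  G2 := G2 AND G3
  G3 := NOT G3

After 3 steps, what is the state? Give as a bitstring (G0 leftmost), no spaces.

Step 1: G0=NOT G3=NOT 1=0 G1=G3&G0=1&1=1 G2=G2&G3=1&1=1 G3=NOT G3=NOT 1=0 -> 0110
Step 2: G0=NOT G3=NOT 0=1 G1=G3&G0=0&0=0 G2=G2&G3=1&0=0 G3=NOT G3=NOT 0=1 -> 1001
Step 3: G0=NOT G3=NOT 1=0 G1=G3&G0=1&1=1 G2=G2&G3=0&1=0 G3=NOT G3=NOT 1=0 -> 0100

0100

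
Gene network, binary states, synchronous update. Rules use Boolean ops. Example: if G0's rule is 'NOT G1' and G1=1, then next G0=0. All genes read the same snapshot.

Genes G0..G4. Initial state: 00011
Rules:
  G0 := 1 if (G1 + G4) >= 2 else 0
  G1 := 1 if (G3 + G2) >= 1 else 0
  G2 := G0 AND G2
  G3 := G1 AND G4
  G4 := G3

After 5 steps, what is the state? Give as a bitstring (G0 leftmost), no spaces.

Step 1: G0=(0+1>=2)=0 G1=(1+0>=1)=1 G2=G0&G2=0&0=0 G3=G1&G4=0&1=0 G4=G3=1 -> 01001
Step 2: G0=(1+1>=2)=1 G1=(0+0>=1)=0 G2=G0&G2=0&0=0 G3=G1&G4=1&1=1 G4=G3=0 -> 10010
Step 3: G0=(0+0>=2)=0 G1=(1+0>=1)=1 G2=G0&G2=1&0=0 G3=G1&G4=0&0=0 G4=G3=1 -> 01001
Step 4: G0=(1+1>=2)=1 G1=(0+0>=1)=0 G2=G0&G2=0&0=0 G3=G1&G4=1&1=1 G4=G3=0 -> 10010
Step 5: G0=(0+0>=2)=0 G1=(1+0>=1)=1 G2=G0&G2=1&0=0 G3=G1&G4=0&0=0 G4=G3=1 -> 01001

01001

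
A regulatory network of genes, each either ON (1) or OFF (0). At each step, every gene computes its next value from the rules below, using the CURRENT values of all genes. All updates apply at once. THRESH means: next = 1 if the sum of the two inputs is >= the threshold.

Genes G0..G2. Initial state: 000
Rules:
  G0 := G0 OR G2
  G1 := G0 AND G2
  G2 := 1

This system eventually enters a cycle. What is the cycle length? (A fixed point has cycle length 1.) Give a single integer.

Answer: 1

Derivation:
Step 0: 000
Step 1: G0=G0|G2=0|0=0 G1=G0&G2=0&0=0 G2=1(const) -> 001
Step 2: G0=G0|G2=0|1=1 G1=G0&G2=0&1=0 G2=1(const) -> 101
Step 3: G0=G0|G2=1|1=1 G1=G0&G2=1&1=1 G2=1(const) -> 111
Step 4: G0=G0|G2=1|1=1 G1=G0&G2=1&1=1 G2=1(const) -> 111
State from step 4 equals state from step 3 -> cycle length 1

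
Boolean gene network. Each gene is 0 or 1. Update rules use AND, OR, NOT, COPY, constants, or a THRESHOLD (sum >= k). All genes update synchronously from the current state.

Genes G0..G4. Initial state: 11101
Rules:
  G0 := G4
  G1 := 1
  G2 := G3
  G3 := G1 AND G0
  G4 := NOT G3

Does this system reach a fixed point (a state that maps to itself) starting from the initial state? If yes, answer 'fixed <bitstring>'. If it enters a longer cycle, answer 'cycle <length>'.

Step 0: 11101
Step 1: G0=G4=1 G1=1(const) G2=G3=0 G3=G1&G0=1&1=1 G4=NOT G3=NOT 0=1 -> 11011
Step 2: G0=G4=1 G1=1(const) G2=G3=1 G3=G1&G0=1&1=1 G4=NOT G3=NOT 1=0 -> 11110
Step 3: G0=G4=0 G1=1(const) G2=G3=1 G3=G1&G0=1&1=1 G4=NOT G3=NOT 1=0 -> 01110
Step 4: G0=G4=0 G1=1(const) G2=G3=1 G3=G1&G0=1&0=0 G4=NOT G3=NOT 1=0 -> 01100
Step 5: G0=G4=0 G1=1(const) G2=G3=0 G3=G1&G0=1&0=0 G4=NOT G3=NOT 0=1 -> 01001
Step 6: G0=G4=1 G1=1(const) G2=G3=0 G3=G1&G0=1&0=0 G4=NOT G3=NOT 0=1 -> 11001
Step 7: G0=G4=1 G1=1(const) G2=G3=0 G3=G1&G0=1&1=1 G4=NOT G3=NOT 0=1 -> 11011
Cycle of length 6 starting at step 1 -> no fixed point

Answer: cycle 6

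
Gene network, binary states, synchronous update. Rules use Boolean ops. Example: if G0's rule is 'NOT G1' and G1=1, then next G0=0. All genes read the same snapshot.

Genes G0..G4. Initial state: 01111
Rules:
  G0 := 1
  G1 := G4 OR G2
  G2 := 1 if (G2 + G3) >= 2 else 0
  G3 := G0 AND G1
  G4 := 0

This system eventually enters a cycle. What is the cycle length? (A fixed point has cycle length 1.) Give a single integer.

Answer: 1

Derivation:
Step 0: 01111
Step 1: G0=1(const) G1=G4|G2=1|1=1 G2=(1+1>=2)=1 G3=G0&G1=0&1=0 G4=0(const) -> 11100
Step 2: G0=1(const) G1=G4|G2=0|1=1 G2=(1+0>=2)=0 G3=G0&G1=1&1=1 G4=0(const) -> 11010
Step 3: G0=1(const) G1=G4|G2=0|0=0 G2=(0+1>=2)=0 G3=G0&G1=1&1=1 G4=0(const) -> 10010
Step 4: G0=1(const) G1=G4|G2=0|0=0 G2=(0+1>=2)=0 G3=G0&G1=1&0=0 G4=0(const) -> 10000
Step 5: G0=1(const) G1=G4|G2=0|0=0 G2=(0+0>=2)=0 G3=G0&G1=1&0=0 G4=0(const) -> 10000
State from step 5 equals state from step 4 -> cycle length 1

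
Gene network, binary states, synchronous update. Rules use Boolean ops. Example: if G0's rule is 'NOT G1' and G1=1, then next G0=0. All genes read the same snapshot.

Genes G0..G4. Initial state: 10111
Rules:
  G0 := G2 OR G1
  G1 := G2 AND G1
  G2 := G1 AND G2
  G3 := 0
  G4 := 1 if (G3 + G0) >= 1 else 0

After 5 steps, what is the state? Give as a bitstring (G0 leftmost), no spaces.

Step 1: G0=G2|G1=1|0=1 G1=G2&G1=1&0=0 G2=G1&G2=0&1=0 G3=0(const) G4=(1+1>=1)=1 -> 10001
Step 2: G0=G2|G1=0|0=0 G1=G2&G1=0&0=0 G2=G1&G2=0&0=0 G3=0(const) G4=(0+1>=1)=1 -> 00001
Step 3: G0=G2|G1=0|0=0 G1=G2&G1=0&0=0 G2=G1&G2=0&0=0 G3=0(const) G4=(0+0>=1)=0 -> 00000
Step 4: G0=G2|G1=0|0=0 G1=G2&G1=0&0=0 G2=G1&G2=0&0=0 G3=0(const) G4=(0+0>=1)=0 -> 00000
Step 5: G0=G2|G1=0|0=0 G1=G2&G1=0&0=0 G2=G1&G2=0&0=0 G3=0(const) G4=(0+0>=1)=0 -> 00000

00000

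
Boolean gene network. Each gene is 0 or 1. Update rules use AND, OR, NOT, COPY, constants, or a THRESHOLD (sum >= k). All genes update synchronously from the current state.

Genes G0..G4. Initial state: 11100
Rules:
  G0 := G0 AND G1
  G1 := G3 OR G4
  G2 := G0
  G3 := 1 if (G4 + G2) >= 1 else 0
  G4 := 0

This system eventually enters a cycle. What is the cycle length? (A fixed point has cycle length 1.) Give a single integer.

Step 0: 11100
Step 1: G0=G0&G1=1&1=1 G1=G3|G4=0|0=0 G2=G0=1 G3=(0+1>=1)=1 G4=0(const) -> 10110
Step 2: G0=G0&G1=1&0=0 G1=G3|G4=1|0=1 G2=G0=1 G3=(0+1>=1)=1 G4=0(const) -> 01110
Step 3: G0=G0&G1=0&1=0 G1=G3|G4=1|0=1 G2=G0=0 G3=(0+1>=1)=1 G4=0(const) -> 01010
Step 4: G0=G0&G1=0&1=0 G1=G3|G4=1|0=1 G2=G0=0 G3=(0+0>=1)=0 G4=0(const) -> 01000
Step 5: G0=G0&G1=0&1=0 G1=G3|G4=0|0=0 G2=G0=0 G3=(0+0>=1)=0 G4=0(const) -> 00000
Step 6: G0=G0&G1=0&0=0 G1=G3|G4=0|0=0 G2=G0=0 G3=(0+0>=1)=0 G4=0(const) -> 00000
State from step 6 equals state from step 5 -> cycle length 1

Answer: 1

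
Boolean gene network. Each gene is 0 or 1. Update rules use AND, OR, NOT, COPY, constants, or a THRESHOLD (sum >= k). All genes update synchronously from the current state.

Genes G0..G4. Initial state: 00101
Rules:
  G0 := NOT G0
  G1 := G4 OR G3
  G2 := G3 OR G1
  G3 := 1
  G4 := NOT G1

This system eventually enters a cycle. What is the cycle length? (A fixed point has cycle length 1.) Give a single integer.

Step 0: 00101
Step 1: G0=NOT G0=NOT 0=1 G1=G4|G3=1|0=1 G2=G3|G1=0|0=0 G3=1(const) G4=NOT G1=NOT 0=1 -> 11011
Step 2: G0=NOT G0=NOT 1=0 G1=G4|G3=1|1=1 G2=G3|G1=1|1=1 G3=1(const) G4=NOT G1=NOT 1=0 -> 01110
Step 3: G0=NOT G0=NOT 0=1 G1=G4|G3=0|1=1 G2=G3|G1=1|1=1 G3=1(const) G4=NOT G1=NOT 1=0 -> 11110
Step 4: G0=NOT G0=NOT 1=0 G1=G4|G3=0|1=1 G2=G3|G1=1|1=1 G3=1(const) G4=NOT G1=NOT 1=0 -> 01110
State from step 4 equals state from step 2 -> cycle length 2

Answer: 2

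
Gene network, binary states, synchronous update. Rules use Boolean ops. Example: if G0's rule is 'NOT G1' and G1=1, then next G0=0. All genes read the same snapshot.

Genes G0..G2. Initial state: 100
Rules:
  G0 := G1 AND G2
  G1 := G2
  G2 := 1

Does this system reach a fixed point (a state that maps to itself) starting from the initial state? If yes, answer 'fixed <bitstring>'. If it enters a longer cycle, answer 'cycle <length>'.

Step 0: 100
Step 1: G0=G1&G2=0&0=0 G1=G2=0 G2=1(const) -> 001
Step 2: G0=G1&G2=0&1=0 G1=G2=1 G2=1(const) -> 011
Step 3: G0=G1&G2=1&1=1 G1=G2=1 G2=1(const) -> 111
Step 4: G0=G1&G2=1&1=1 G1=G2=1 G2=1(const) -> 111
Fixed point reached at step 3: 111

Answer: fixed 111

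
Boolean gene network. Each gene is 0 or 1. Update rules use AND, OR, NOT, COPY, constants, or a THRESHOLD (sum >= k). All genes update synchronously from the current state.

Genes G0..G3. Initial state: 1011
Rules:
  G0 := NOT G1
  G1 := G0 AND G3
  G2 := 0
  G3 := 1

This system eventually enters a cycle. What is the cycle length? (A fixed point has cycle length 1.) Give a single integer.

Step 0: 1011
Step 1: G0=NOT G1=NOT 0=1 G1=G0&G3=1&1=1 G2=0(const) G3=1(const) -> 1101
Step 2: G0=NOT G1=NOT 1=0 G1=G0&G3=1&1=1 G2=0(const) G3=1(const) -> 0101
Step 3: G0=NOT G1=NOT 1=0 G1=G0&G3=0&1=0 G2=0(const) G3=1(const) -> 0001
Step 4: G0=NOT G1=NOT 0=1 G1=G0&G3=0&1=0 G2=0(const) G3=1(const) -> 1001
Step 5: G0=NOT G1=NOT 0=1 G1=G0&G3=1&1=1 G2=0(const) G3=1(const) -> 1101
State from step 5 equals state from step 1 -> cycle length 4

Answer: 4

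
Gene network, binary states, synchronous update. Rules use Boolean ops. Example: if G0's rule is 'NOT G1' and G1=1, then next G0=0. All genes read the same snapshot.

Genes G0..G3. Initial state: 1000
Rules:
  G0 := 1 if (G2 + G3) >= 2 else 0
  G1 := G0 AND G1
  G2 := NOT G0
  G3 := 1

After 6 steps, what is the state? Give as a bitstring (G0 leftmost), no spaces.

Step 1: G0=(0+0>=2)=0 G1=G0&G1=1&0=0 G2=NOT G0=NOT 1=0 G3=1(const) -> 0001
Step 2: G0=(0+1>=2)=0 G1=G0&G1=0&0=0 G2=NOT G0=NOT 0=1 G3=1(const) -> 0011
Step 3: G0=(1+1>=2)=1 G1=G0&G1=0&0=0 G2=NOT G0=NOT 0=1 G3=1(const) -> 1011
Step 4: G0=(1+1>=2)=1 G1=G0&G1=1&0=0 G2=NOT G0=NOT 1=0 G3=1(const) -> 1001
Step 5: G0=(0+1>=2)=0 G1=G0&G1=1&0=0 G2=NOT G0=NOT 1=0 G3=1(const) -> 0001
Step 6: G0=(0+1>=2)=0 G1=G0&G1=0&0=0 G2=NOT G0=NOT 0=1 G3=1(const) -> 0011

0011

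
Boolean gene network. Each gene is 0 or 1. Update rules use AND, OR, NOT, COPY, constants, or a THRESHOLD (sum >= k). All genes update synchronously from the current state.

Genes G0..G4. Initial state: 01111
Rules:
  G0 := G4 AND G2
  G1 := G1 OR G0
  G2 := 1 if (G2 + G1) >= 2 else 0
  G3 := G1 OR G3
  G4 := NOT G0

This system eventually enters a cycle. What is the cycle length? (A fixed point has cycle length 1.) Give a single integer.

Step 0: 01111
Step 1: G0=G4&G2=1&1=1 G1=G1|G0=1|0=1 G2=(1+1>=2)=1 G3=G1|G3=1|1=1 G4=NOT G0=NOT 0=1 -> 11111
Step 2: G0=G4&G2=1&1=1 G1=G1|G0=1|1=1 G2=(1+1>=2)=1 G3=G1|G3=1|1=1 G4=NOT G0=NOT 1=0 -> 11110
Step 3: G0=G4&G2=0&1=0 G1=G1|G0=1|1=1 G2=(1+1>=2)=1 G3=G1|G3=1|1=1 G4=NOT G0=NOT 1=0 -> 01110
Step 4: G0=G4&G2=0&1=0 G1=G1|G0=1|0=1 G2=(1+1>=2)=1 G3=G1|G3=1|1=1 G4=NOT G0=NOT 0=1 -> 01111
State from step 4 equals state from step 0 -> cycle length 4

Answer: 4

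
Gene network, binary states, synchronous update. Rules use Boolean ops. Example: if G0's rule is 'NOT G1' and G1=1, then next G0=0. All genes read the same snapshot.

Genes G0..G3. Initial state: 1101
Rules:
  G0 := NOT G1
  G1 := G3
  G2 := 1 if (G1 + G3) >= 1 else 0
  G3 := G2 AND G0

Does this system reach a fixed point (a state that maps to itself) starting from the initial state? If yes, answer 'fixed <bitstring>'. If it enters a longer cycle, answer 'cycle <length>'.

Answer: fixed 1000

Derivation:
Step 0: 1101
Step 1: G0=NOT G1=NOT 1=0 G1=G3=1 G2=(1+1>=1)=1 G3=G2&G0=0&1=0 -> 0110
Step 2: G0=NOT G1=NOT 1=0 G1=G3=0 G2=(1+0>=1)=1 G3=G2&G0=1&0=0 -> 0010
Step 3: G0=NOT G1=NOT 0=1 G1=G3=0 G2=(0+0>=1)=0 G3=G2&G0=1&0=0 -> 1000
Step 4: G0=NOT G1=NOT 0=1 G1=G3=0 G2=(0+0>=1)=0 G3=G2&G0=0&1=0 -> 1000
Fixed point reached at step 3: 1000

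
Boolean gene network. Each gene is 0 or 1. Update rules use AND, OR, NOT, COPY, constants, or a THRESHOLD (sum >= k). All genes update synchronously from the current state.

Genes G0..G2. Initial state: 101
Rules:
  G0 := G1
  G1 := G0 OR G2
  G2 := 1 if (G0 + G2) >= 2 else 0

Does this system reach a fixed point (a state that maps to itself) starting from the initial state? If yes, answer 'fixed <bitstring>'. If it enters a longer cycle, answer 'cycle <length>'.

Step 0: 101
Step 1: G0=G1=0 G1=G0|G2=1|1=1 G2=(1+1>=2)=1 -> 011
Step 2: G0=G1=1 G1=G0|G2=0|1=1 G2=(0+1>=2)=0 -> 110
Step 3: G0=G1=1 G1=G0|G2=1|0=1 G2=(1+0>=2)=0 -> 110
Fixed point reached at step 2: 110

Answer: fixed 110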